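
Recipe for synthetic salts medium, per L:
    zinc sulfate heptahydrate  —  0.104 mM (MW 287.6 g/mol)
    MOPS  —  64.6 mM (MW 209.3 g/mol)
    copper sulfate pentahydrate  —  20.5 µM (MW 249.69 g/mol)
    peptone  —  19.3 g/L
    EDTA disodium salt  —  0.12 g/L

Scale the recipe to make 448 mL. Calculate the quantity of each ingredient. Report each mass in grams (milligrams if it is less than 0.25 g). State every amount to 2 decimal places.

Working volume: 448 mL = 0.448 L.
zinc sulfate heptahydrate: 0.104 mmol/L × 287.6 mg/mmol × 0.448 L = 13.40 mg
MOPS: 64.6 mmol/L × 209.3 g/mol × 0.448 L ÷ 1000 = 6.06 g
copper sulfate pentahydrate: 20.5 µmol/L × 249.69 g/mol × 0.448 L ÷ 1000 = 2.29 mg
peptone: 19.3 g/L × 0.448 L = 8.65 g
EDTA disodium salt: 0.12 g/L × 0.448 L = 0.05376 g = 53.76 mg

zinc sulfate heptahydrate 13.40 mg; MOPS 6.06 g; copper sulfate pentahydrate 2.29 mg; peptone 8.65 g; EDTA disodium salt 53.76 mg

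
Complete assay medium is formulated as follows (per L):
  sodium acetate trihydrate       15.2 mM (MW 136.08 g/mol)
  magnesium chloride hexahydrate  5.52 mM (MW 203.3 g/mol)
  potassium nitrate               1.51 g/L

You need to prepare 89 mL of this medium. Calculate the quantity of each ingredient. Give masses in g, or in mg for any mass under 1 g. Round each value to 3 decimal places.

Working volume: 89 mL = 0.089 L.
sodium acetate trihydrate: 15.2 mmol/L × 136.08 mg/mmol × 0.089 L = 184.089 mg
magnesium chloride hexahydrate: 5.52 mmol/L × 203.3 mg/mmol × 0.089 L = 99.877 mg
potassium nitrate: 1.51 g/L × 0.089 L = 0.13439 g = 134.390 mg

sodium acetate trihydrate 184.089 mg; magnesium chloride hexahydrate 99.877 mg; potassium nitrate 134.390 mg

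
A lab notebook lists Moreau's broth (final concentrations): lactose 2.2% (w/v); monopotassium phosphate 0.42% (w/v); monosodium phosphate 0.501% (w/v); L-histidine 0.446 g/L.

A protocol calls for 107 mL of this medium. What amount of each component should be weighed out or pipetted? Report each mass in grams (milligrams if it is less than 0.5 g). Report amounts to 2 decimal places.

lactose 2.35 g; monopotassium phosphate 449.40 mg; monosodium phosphate 0.54 g; L-histidine 47.72 mg

Scale factor relative to 1 L: 0.107.
lactose: 2.2 g per 100 mL × 107 mL ÷ 100 = 2.35 g
monopotassium phosphate: 0.42% w/v = 4.2 g/L → 4.2 × 0.107 L = 0.4494 g = 449.40 mg
monosodium phosphate: 0.501 g per 100 mL × 107 mL ÷ 100 = 0.54 g
L-histidine: 0.446 g/L × 0.107 L = 0.047722 g = 47.72 mg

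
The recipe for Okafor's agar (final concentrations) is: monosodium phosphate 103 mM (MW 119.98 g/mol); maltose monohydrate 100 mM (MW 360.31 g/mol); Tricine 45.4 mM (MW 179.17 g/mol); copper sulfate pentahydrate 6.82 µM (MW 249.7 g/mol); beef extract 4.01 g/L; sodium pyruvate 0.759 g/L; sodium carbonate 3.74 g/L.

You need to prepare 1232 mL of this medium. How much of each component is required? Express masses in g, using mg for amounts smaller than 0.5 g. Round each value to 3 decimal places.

monosodium phosphate 15.225 g; maltose monohydrate 44.390 g; Tricine 10.021 g; copper sulfate pentahydrate 2.098 mg; beef extract 4.940 g; sodium pyruvate 0.935 g; sodium carbonate 4.608 g

Working volume: 1232 mL = 1.232 L.
monosodium phosphate: 103 mmol/L × 119.98 g/mol × 1.232 L ÷ 1000 = 15.225 g
maltose monohydrate: 100 mmol/L × 360.31 g/mol × 1.232 L ÷ 1000 = 44.390 g
Tricine: 45.4 mmol/L × 179.17 g/mol × 1.232 L ÷ 1000 = 10.021 g
copper sulfate pentahydrate: 6.82 µmol/L × 249.7 g/mol × 1.232 L ÷ 1000 = 2.098 mg
beef extract: 4.01 g/L × 1.232 L = 4.940 g
sodium pyruvate: 0.759 g/L × 1.232 L = 0.935 g
sodium carbonate: 3.74 g/L × 1.232 L = 4.608 g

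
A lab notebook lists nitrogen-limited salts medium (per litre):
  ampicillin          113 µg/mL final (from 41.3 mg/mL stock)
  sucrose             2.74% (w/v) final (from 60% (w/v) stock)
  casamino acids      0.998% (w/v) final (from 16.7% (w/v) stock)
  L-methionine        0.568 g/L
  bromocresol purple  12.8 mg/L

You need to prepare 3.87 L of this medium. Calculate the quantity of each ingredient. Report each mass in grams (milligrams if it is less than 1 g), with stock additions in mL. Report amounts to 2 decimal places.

ampicillin 10.59 mL; sucrose 176.73 mL; casamino acids 231.27 mL; L-methionine 2.20 g; bromocresol purple 49.54 mg

Working volume: 3.87 L.
ampicillin: V = C2·V2/C1 = 113 µg/mL × 3870 mL ÷ 41300 µg/mL = 10.59 mL
sucrose: dilute stock: 2.74% ÷ 60% × 3870 mL = 176.73 mL
casamino acids: dilute stock: 0.998% ÷ 16.7% × 3870 mL = 231.27 mL
L-methionine: 0.568 g/L × 3.87 L = 2.20 g
bromocresol purple: 12.8 mg/L × 3.87 L = 49.54 mg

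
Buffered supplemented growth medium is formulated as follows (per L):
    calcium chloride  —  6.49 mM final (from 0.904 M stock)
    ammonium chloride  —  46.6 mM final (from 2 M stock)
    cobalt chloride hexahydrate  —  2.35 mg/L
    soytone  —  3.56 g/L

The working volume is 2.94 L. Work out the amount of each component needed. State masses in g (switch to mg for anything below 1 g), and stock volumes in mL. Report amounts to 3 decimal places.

Scale factor relative to 1 L: 2.94.
calcium chloride: C1V1 = C2V2 → 6.49 mM × 2940 mL ÷ 904 mM = 21.107 mL
ammonium chloride: V = C2·V2/C1 = 46.6 mM × 2940 mL ÷ 2000 mM = 68.502 mL
cobalt chloride hexahydrate: 2.35 mg/L × 2.94 L = 6.909 mg
soytone: 3.56 g/L × 2.94 L = 10.466 g

calcium chloride 21.107 mL; ammonium chloride 68.502 mL; cobalt chloride hexahydrate 6.909 mg; soytone 10.466 g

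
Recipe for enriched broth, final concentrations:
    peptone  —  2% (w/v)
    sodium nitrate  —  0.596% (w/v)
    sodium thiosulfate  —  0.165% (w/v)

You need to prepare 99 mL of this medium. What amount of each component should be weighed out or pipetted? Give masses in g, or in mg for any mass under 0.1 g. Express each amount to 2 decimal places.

Working volume: 99 mL = 0.099 L.
peptone: 2 g per 100 mL × 99 mL ÷ 100 = 1.98 g
sodium nitrate: 0.596 g per 100 mL × 99 mL ÷ 100 = 0.59 g
sodium thiosulfate: 0.165 g per 100 mL × 99 mL ÷ 100 = 0.16 g

peptone 1.98 g; sodium nitrate 0.59 g; sodium thiosulfate 0.16 g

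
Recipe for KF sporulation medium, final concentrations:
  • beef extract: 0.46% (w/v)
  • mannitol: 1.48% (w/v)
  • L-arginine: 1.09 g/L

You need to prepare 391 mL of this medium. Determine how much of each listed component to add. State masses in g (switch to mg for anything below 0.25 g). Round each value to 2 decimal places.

beef extract 1.80 g; mannitol 5.79 g; L-arginine 0.43 g

Working volume: 391 mL = 0.391 L.
beef extract: 0.46% w/v = 4.6 g/L → 4.6 × 0.391 L = 1.80 g
mannitol: 1.48% w/v = 14.8 g/L → 14.8 × 0.391 L = 5.79 g
L-arginine: 1.09 g/L × 0.391 L = 0.43 g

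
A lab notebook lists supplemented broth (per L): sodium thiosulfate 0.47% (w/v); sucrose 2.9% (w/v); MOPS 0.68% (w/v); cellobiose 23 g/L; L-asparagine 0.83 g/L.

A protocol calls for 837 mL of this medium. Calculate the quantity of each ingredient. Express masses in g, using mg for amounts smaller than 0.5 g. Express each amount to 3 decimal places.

sodium thiosulfate 3.934 g; sucrose 24.273 g; MOPS 5.692 g; cellobiose 19.251 g; L-asparagine 0.695 g

Working volume: 837 mL = 0.837 L.
sodium thiosulfate: 0.47 g per 100 mL × 837 mL ÷ 100 = 3.934 g
sucrose: 2.9% w/v = 29 g/L → 29 × 0.837 L = 24.273 g
MOPS: 0.68 g per 100 mL × 837 mL ÷ 100 = 5.692 g
cellobiose: 23 g/L × 0.837 L = 19.251 g
L-asparagine: 0.83 g/L × 0.837 L = 0.695 g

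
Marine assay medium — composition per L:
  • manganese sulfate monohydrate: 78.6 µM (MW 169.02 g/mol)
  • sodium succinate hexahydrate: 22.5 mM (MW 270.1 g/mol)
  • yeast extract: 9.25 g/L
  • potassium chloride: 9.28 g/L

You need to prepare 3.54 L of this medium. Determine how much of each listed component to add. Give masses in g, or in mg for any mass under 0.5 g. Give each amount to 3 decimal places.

manganese sulfate monohydrate 47.029 mg; sodium succinate hexahydrate 21.513 g; yeast extract 32.745 g; potassium chloride 32.851 g

Working volume: 3.54 L.
manganese sulfate monohydrate: 78.6 µmol/L × 169.02 g/mol × 3.54 L ÷ 1000 = 47.029 mg
sodium succinate hexahydrate: 22.5 mmol/L × 270.1 g/mol × 3.54 L ÷ 1000 = 21.513 g
yeast extract: 9.25 g/L × 3.54 L = 32.745 g
potassium chloride: 9.28 g/L × 3.54 L = 32.851 g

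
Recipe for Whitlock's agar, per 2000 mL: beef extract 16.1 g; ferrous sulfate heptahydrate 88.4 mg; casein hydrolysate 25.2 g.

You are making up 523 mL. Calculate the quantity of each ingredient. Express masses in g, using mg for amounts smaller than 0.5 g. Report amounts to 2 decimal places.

beef extract 4.21 g; ferrous sulfate heptahydrate 23.12 mg; casein hydrolysate 6.59 g

Ratio of target to recipe volume: 523 / 2000 = 0.2615.
beef extract: 16.1 g × (523 mL / 2000 mL) = 4.21 g
ferrous sulfate heptahydrate: 88.4 mg × (523 mL / 2000 mL) = 23.12 mg
casein hydrolysate: 25.2 g × (523 mL / 2000 mL) = 6.59 g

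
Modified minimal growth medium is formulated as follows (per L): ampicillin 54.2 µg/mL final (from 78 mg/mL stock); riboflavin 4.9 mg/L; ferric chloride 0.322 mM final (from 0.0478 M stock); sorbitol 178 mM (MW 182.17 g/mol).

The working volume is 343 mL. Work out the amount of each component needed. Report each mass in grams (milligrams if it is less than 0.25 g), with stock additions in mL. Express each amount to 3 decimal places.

Target volume = 343 mL = 0.343 L.
ampicillin: C1V1 = C2V2 → 54.2 µg/mL × 343 mL ÷ 78000 µg/mL = 0.238 mL
riboflavin: 4.9 mg/L × 0.343 L = 1.681 mg
ferric chloride: V = C2·V2/C1 = 0.322 mM × 343 mL ÷ 47.8 mM = 2.311 mL
sorbitol: 178 mmol/L × 182.17 g/mol × 0.343 L ÷ 1000 = 11.122 g

ampicillin 0.238 mL; riboflavin 1.681 mg; ferric chloride 2.311 mL; sorbitol 11.122 g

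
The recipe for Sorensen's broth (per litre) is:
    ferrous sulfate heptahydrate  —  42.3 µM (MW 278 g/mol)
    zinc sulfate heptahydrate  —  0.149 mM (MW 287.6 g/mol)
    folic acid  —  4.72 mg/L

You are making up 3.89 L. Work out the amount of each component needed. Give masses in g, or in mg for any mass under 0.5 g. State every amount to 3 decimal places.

ferrous sulfate heptahydrate 45.744 mg; zinc sulfate heptahydrate 166.696 mg; folic acid 18.361 mg

Scale factor relative to 1 L: 3.89.
ferrous sulfate heptahydrate: 42.3 µmol/L × 278 g/mol × 3.89 L ÷ 1000 = 45.744 mg
zinc sulfate heptahydrate: 0.149 mmol/L × 287.6 mg/mmol × 3.89 L = 166.696 mg
folic acid: 4.72 mg/L × 3.89 L = 18.361 mg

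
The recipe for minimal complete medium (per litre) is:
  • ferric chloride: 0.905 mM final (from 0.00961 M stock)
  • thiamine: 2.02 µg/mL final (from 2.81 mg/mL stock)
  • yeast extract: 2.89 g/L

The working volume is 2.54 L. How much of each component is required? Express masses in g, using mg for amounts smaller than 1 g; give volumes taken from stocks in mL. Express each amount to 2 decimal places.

ferric chloride 239.20 mL; thiamine 1.83 mL; yeast extract 7.34 g

Scale factor relative to 1 L: 2.54.
ferric chloride: V = C2·V2/C1 = 0.905 mM × 2540 mL ÷ 9.61 mM = 239.20 mL
thiamine: C1V1 = C2V2 → 2.02 µg/mL × 2540 mL ÷ 2810 µg/mL = 1.83 mL
yeast extract: 2.89 g/L × 2.54 L = 7.34 g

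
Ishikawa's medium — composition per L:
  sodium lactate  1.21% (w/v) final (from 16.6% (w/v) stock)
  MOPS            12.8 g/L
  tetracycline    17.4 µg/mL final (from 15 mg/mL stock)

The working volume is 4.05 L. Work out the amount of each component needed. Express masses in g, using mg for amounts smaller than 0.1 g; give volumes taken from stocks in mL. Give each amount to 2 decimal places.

sodium lactate 295.21 mL; MOPS 51.84 g; tetracycline 4.70 mL

Working volume: 4.05 L.
sodium lactate: V = C2·V2/C1 = 1.21% ÷ 16.6% × 4050 mL = 295.21 mL
MOPS: 12.8 g/L × 4.05 L = 51.84 g
tetracycline: dilute stock: 17.4 µg/mL × 4050 mL ÷ 15000 µg/mL = 4.70 mL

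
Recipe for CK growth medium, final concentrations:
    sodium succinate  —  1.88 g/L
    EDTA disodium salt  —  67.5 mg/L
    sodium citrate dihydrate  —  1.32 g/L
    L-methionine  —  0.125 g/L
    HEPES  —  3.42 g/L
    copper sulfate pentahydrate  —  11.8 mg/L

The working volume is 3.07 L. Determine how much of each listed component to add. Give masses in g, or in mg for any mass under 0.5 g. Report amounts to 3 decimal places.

sodium succinate 5.772 g; EDTA disodium salt 207.225 mg; sodium citrate dihydrate 4.052 g; L-methionine 383.750 mg; HEPES 10.499 g; copper sulfate pentahydrate 36.226 mg

Working volume: 3.07 L.
sodium succinate: 1.88 g/L × 3.07 L = 5.772 g
EDTA disodium salt: 67.5 mg/L × 3.07 L = 207.225 mg
sodium citrate dihydrate: 1.32 g/L × 3.07 L = 4.052 g
L-methionine: 0.125 g/L × 3.07 L = 0.38375 g = 383.750 mg
HEPES: 3.42 g/L × 3.07 L = 10.499 g
copper sulfate pentahydrate: 11.8 mg/L × 3.07 L = 36.226 mg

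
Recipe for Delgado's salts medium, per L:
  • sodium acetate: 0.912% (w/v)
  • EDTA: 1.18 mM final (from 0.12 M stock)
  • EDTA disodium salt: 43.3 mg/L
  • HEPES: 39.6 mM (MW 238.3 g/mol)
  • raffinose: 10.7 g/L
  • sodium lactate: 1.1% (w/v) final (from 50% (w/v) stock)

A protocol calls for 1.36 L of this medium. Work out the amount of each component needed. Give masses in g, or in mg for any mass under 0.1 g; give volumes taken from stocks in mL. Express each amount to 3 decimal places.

sodium acetate 12.403 g; EDTA 13.373 mL; EDTA disodium salt 58.888 mg; HEPES 12.834 g; raffinose 14.552 g; sodium lactate 29.920 mL

Working volume: 1.36 L.
sodium acetate: 0.912 g per 100 mL × 1360 mL ÷ 100 = 12.403 g
EDTA: dilute stock: 1.18 mM × 1360 mL ÷ 120 mM = 13.373 mL
EDTA disodium salt: 43.3 mg/L × 1.36 L = 58.888 mg
HEPES: 39.6 mmol/L × 238.3 g/mol × 1.36 L ÷ 1000 = 12.834 g
raffinose: 10.7 g/L × 1.36 L = 14.552 g
sodium lactate: C1V1 = C2V2 → 1.1% ÷ 50% × 1360 mL = 29.920 mL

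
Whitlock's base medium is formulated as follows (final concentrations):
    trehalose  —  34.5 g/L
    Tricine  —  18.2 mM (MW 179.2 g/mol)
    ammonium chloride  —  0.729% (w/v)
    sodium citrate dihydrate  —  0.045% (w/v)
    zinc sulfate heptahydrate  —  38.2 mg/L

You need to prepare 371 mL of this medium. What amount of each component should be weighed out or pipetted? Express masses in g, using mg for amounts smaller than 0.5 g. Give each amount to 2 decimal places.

Scale factor relative to 1 L: 0.371.
trehalose: 34.5 g/L × 0.371 L = 12.80 g
Tricine: 18.2 mmol/L × 179.2 g/mol × 0.371 L ÷ 1000 = 1.21 g
ammonium chloride: 0.729% w/v = 7.29 g/L → 7.29 × 0.371 L = 2.70 g
sodium citrate dihydrate: 0.045% w/v = 0.45 g/L → 0.45 × 0.371 L = 0.16695 g = 166.95 mg
zinc sulfate heptahydrate: 38.2 mg/L × 0.371 L = 14.17 mg

trehalose 12.80 g; Tricine 1.21 g; ammonium chloride 2.70 g; sodium citrate dihydrate 166.95 mg; zinc sulfate heptahydrate 14.17 mg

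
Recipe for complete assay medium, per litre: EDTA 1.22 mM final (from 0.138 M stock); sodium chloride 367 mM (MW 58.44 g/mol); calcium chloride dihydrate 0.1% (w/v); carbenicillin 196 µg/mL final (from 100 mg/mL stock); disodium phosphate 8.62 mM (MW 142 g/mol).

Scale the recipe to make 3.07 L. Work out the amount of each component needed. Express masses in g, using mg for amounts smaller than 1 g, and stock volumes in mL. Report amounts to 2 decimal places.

EDTA 27.14 mL; sodium chloride 65.84 g; calcium chloride dihydrate 3.07 g; carbenicillin 6.02 mL; disodium phosphate 3.76 g

Scale factor relative to 1 L: 3.07.
EDTA: dilute stock: 1.22 mM × 3070 mL ÷ 138 mM = 27.14 mL
sodium chloride: 367 mmol/L × 58.44 g/mol × 3.07 L ÷ 1000 = 65.84 g
calcium chloride dihydrate: 0.1 g per 100 mL × 3070 mL ÷ 100 = 3.07 g
carbenicillin: C1V1 = C2V2 → 196 µg/mL × 3070 mL ÷ 100000 µg/mL = 6.02 mL
disodium phosphate: 8.62 mmol/L × 142 g/mol × 3.07 L ÷ 1000 = 3.76 g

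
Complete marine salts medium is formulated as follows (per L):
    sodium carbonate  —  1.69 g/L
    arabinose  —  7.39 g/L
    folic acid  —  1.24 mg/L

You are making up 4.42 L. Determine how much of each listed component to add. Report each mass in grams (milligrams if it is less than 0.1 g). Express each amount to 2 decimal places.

Scale factor relative to 1 L: 4.42.
sodium carbonate: 1.69 g/L × 4.42 L = 7.47 g
arabinose: 7.39 g/L × 4.42 L = 32.66 g
folic acid: 1.24 mg/L × 4.42 L = 5.48 mg

sodium carbonate 7.47 g; arabinose 32.66 g; folic acid 5.48 mg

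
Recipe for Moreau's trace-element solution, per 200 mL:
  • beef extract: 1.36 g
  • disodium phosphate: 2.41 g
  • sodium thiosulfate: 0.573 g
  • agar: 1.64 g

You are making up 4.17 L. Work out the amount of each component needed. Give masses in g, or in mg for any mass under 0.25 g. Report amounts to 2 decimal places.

Scale factor = 4170 mL / 200 mL = 20.85.
beef extract: 1.36 g × (4170 mL / 200 mL) = 28.36 g
disodium phosphate: 2.41 g × (4170 mL / 200 mL) = 50.25 g
sodium thiosulfate: 0.573 g × (4170 mL / 200 mL) = 11.95 g
agar: 1.64 g × (4170 mL / 200 mL) = 34.19 g

beef extract 28.36 g; disodium phosphate 50.25 g; sodium thiosulfate 11.95 g; agar 34.19 g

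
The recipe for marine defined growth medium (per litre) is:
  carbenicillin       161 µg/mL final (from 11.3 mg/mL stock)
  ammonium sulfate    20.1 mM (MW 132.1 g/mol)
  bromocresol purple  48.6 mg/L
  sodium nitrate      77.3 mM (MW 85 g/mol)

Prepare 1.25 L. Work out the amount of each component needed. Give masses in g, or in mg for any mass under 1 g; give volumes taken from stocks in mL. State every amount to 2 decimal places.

Scale factor relative to 1 L: 1.25.
carbenicillin: V = C2·V2/C1 = 161 µg/mL × 1250 mL ÷ 11300 µg/mL = 17.81 mL
ammonium sulfate: 20.1 mmol/L × 132.1 g/mol × 1.25 L ÷ 1000 = 3.32 g
bromocresol purple: 48.6 mg/L × 1.25 L = 60.75 mg
sodium nitrate: 77.3 mmol/L × 85 g/mol × 1.25 L ÷ 1000 = 8.21 g

carbenicillin 17.81 mL; ammonium sulfate 3.32 g; bromocresol purple 60.75 mg; sodium nitrate 8.21 g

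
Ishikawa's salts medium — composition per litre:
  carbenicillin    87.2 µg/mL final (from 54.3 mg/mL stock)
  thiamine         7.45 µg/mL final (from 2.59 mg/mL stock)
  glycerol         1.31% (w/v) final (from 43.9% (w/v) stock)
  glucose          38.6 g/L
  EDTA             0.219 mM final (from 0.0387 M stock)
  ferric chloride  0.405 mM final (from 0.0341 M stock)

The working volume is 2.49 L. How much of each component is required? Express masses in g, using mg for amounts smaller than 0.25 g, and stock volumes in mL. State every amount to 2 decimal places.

Working volume: 2.49 L.
carbenicillin: C1V1 = C2V2 → 87.2 µg/mL × 2490 mL ÷ 54300 µg/mL = 4.00 mL
thiamine: V = C2·V2/C1 = 7.45 µg/mL × 2490 mL ÷ 2590 µg/mL = 7.16 mL
glycerol: V = C2·V2/C1 = 1.31% ÷ 43.9% × 2490 mL = 74.30 mL
glucose: 38.6 g/L × 2.49 L = 96.11 g
EDTA: V = C2·V2/C1 = 0.219 mM × 2490 mL ÷ 38.7 mM = 14.09 mL
ferric chloride: V = C2·V2/C1 = 0.405 mM × 2490 mL ÷ 34.1 mM = 29.57 mL

carbenicillin 4.00 mL; thiamine 7.16 mL; glycerol 74.30 mL; glucose 96.11 g; EDTA 14.09 mL; ferric chloride 29.57 mL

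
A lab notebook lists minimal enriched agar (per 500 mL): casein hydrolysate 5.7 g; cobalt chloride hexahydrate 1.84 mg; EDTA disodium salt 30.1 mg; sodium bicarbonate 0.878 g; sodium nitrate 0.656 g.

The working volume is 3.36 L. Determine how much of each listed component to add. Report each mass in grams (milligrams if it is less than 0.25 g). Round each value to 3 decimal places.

casein hydrolysate 38.304 g; cobalt chloride hexahydrate 12.365 mg; EDTA disodium salt 202.272 mg; sodium bicarbonate 5.900 g; sodium nitrate 4.408 g

Scale factor = 3360 mL / 500 mL = 6.72.
casein hydrolysate: 5.7 g × (3360 mL / 500 mL) = 38.304 g
cobalt chloride hexahydrate: 1.84 mg × (3360 mL / 500 mL) = 12.365 mg
EDTA disodium salt: 30.1 mg × (3360 mL / 500 mL) = 202.272 mg
sodium bicarbonate: 0.878 g × (3360 mL / 500 mL) = 5.900 g
sodium nitrate: 0.656 g × (3360 mL / 500 mL) = 4.408 g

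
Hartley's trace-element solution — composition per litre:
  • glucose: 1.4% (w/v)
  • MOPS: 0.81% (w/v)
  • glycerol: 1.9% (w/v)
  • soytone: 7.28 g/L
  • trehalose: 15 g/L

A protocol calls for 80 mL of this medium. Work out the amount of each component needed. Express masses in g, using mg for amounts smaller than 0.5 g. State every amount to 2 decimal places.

Target volume = 80 mL = 0.08 L.
glucose: 1.4 g per 100 mL × 80 mL ÷ 100 = 1.12 g
MOPS: 0.81 g per 100 mL × 80 mL ÷ 100 = 0.65 g
glycerol: 1.9 g per 100 mL × 80 mL ÷ 100 = 1.52 g
soytone: 7.28 g/L × 0.08 L = 0.58 g
trehalose: 15 g/L × 0.08 L = 1.20 g

glucose 1.12 g; MOPS 0.65 g; glycerol 1.52 g; soytone 0.58 g; trehalose 1.20 g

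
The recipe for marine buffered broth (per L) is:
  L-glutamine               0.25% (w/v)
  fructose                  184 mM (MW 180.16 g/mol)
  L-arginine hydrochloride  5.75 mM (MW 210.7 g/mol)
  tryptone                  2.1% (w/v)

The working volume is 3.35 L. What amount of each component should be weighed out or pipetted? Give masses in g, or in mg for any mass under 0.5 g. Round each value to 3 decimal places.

L-glutamine 8.375 g; fructose 111.051 g; L-arginine hydrochloride 4.059 g; tryptone 70.350 g

Working volume: 3.35 L.
L-glutamine: 0.25 g per 100 mL × 3350 mL ÷ 100 = 8.375 g
fructose: 184 mmol/L × 180.16 g/mol × 3.35 L ÷ 1000 = 111.051 g
L-arginine hydrochloride: 5.75 mmol/L × 210.7 g/mol × 3.35 L ÷ 1000 = 4.059 g
tryptone: 2.1 g per 100 mL × 3350 mL ÷ 100 = 70.350 g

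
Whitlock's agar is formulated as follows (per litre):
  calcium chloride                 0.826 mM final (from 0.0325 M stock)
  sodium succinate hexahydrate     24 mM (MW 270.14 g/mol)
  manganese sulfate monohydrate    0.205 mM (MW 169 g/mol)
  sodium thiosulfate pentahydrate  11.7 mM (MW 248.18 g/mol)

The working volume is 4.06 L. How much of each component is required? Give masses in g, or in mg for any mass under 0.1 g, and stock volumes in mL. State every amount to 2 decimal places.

Scale factor relative to 1 L: 4.06.
calcium chloride: V = C2·V2/C1 = 0.826 mM × 4060 mL ÷ 32.5 mM = 103.19 mL
sodium succinate hexahydrate: 24 mmol/L × 270.14 g/mol × 4.06 L ÷ 1000 = 26.32 g
manganese sulfate monohydrate: 0.205 mmol/L × 169 g/mol × 4.06 L ÷ 1000 = 0.14 g
sodium thiosulfate pentahydrate: 11.7 mmol/L × 248.18 g/mol × 4.06 L ÷ 1000 = 11.79 g

calcium chloride 103.19 mL; sodium succinate hexahydrate 26.32 g; manganese sulfate monohydrate 0.14 g; sodium thiosulfate pentahydrate 11.79 g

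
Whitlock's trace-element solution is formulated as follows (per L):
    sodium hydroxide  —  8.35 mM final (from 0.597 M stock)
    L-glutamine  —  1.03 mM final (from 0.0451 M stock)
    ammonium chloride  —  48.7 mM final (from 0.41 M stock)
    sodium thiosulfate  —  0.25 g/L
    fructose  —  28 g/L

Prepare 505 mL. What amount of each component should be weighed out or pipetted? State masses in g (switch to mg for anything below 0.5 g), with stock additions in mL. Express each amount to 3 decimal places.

sodium hydroxide 7.063 mL; L-glutamine 11.533 mL; ammonium chloride 59.984 mL; sodium thiosulfate 126.250 mg; fructose 14.140 g

Target volume = 505 mL = 0.505 L.
sodium hydroxide: C1V1 = C2V2 → 8.35 mM × 505 mL ÷ 597 mM = 7.063 mL
L-glutamine: dilute stock: 1.03 mM × 505 mL ÷ 45.1 mM = 11.533 mL
ammonium chloride: C1V1 = C2V2 → 48.7 mM × 505 mL ÷ 410 mM = 59.984 mL
sodium thiosulfate: 0.25 g/L × 0.505 L = 0.12625 g = 126.250 mg
fructose: 28 g/L × 0.505 L = 14.140 g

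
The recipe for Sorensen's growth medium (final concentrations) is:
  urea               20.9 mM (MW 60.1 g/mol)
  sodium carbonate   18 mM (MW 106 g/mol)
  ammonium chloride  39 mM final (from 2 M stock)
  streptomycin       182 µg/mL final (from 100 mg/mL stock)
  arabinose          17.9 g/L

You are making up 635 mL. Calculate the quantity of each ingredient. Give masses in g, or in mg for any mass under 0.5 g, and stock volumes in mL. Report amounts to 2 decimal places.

urea 0.80 g; sodium carbonate 1.21 g; ammonium chloride 12.38 mL; streptomycin 1.16 mL; arabinose 11.37 g

Working volume: 635 mL = 0.635 L.
urea: 20.9 mmol/L × 60.1 g/mol × 0.635 L ÷ 1000 = 0.80 g
sodium carbonate: 18 mmol/L × 106 g/mol × 0.635 L ÷ 1000 = 1.21 g
ammonium chloride: dilute stock: 39 mM × 635 mL ÷ 2000 mM = 12.38 mL
streptomycin: C1V1 = C2V2 → 182 µg/mL × 635 mL ÷ 100000 µg/mL = 1.16 mL
arabinose: 17.9 g/L × 0.635 L = 11.37 g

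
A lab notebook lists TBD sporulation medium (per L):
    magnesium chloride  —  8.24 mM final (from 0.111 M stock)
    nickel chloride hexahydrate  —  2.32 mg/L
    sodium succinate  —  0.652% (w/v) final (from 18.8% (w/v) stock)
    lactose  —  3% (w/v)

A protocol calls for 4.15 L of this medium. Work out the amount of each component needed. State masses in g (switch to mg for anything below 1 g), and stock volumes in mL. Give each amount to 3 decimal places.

Scale factor relative to 1 L: 4.15.
magnesium chloride: dilute stock: 8.24 mM × 4150 mL ÷ 111 mM = 308.072 mL
nickel chloride hexahydrate: 2.32 mg/L × 4.15 L = 9.628 mg
sodium succinate: V = C2·V2/C1 = 0.652% ÷ 18.8% × 4150 mL = 143.926 mL
lactose: 3% w/v = 30 g/L → 30 × 4.15 L = 124.500 g

magnesium chloride 308.072 mL; nickel chloride hexahydrate 9.628 mg; sodium succinate 143.926 mL; lactose 124.500 g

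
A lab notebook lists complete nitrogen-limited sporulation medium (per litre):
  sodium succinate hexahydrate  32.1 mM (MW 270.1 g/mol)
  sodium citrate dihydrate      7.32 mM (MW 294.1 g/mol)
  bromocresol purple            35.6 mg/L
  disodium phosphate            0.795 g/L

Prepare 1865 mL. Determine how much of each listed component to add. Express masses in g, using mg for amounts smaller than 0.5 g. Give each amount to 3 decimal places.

Target volume = 1865 mL = 1.865 L.
sodium succinate hexahydrate: 32.1 mmol/L × 270.1 g/mol × 1.865 L ÷ 1000 = 16.170 g
sodium citrate dihydrate: 7.32 mmol/L × 294.1 g/mol × 1.865 L ÷ 1000 = 4.015 g
bromocresol purple: 35.6 mg/L × 1.865 L = 66.394 mg
disodium phosphate: 0.795 g/L × 1.865 L = 1.483 g

sodium succinate hexahydrate 16.170 g; sodium citrate dihydrate 4.015 g; bromocresol purple 66.394 mg; disodium phosphate 1.483 g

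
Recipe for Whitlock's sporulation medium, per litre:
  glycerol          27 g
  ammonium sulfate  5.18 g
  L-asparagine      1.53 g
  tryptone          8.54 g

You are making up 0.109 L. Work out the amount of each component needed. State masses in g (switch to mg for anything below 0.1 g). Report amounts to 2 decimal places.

Scale factor = 109 mL / 1000 mL = 0.109.
glycerol: 27 g × (109 mL / 1000 mL) = 2.94 g
ammonium sulfate: 5.18 g × (109 mL / 1000 mL) = 0.56 g
L-asparagine: 1.53 g × (109 mL / 1000 mL) = 0.17 g
tryptone: 8.54 g × (109 mL / 1000 mL) = 0.93 g

glycerol 2.94 g; ammonium sulfate 0.56 g; L-asparagine 0.17 g; tryptone 0.93 g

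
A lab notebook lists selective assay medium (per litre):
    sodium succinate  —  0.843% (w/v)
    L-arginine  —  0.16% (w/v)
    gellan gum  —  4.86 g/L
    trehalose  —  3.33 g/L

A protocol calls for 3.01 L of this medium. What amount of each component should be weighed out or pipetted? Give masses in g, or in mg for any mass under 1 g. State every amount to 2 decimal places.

Scale factor relative to 1 L: 3.01.
sodium succinate: 0.843% w/v = 8.43 g/L → 8.43 × 3.01 L = 25.37 g
L-arginine: 0.16 g per 100 mL × 3010 mL ÷ 100 = 4.82 g
gellan gum: 4.86 g/L × 3.01 L = 14.63 g
trehalose: 3.33 g/L × 3.01 L = 10.02 g

sodium succinate 25.37 g; L-arginine 4.82 g; gellan gum 14.63 g; trehalose 10.02 g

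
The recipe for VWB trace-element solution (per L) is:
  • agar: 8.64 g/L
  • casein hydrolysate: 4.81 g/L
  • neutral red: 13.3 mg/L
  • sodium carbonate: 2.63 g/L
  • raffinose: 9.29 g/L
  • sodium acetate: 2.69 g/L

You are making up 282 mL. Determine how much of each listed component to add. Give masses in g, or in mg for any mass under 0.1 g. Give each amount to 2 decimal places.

Target volume = 282 mL = 0.282 L.
agar: 8.64 g/L × 0.282 L = 2.44 g
casein hydrolysate: 4.81 g/L × 0.282 L = 1.36 g
neutral red: 13.3 mg/L × 0.282 L = 3.75 mg
sodium carbonate: 2.63 g/L × 0.282 L = 0.74 g
raffinose: 9.29 g/L × 0.282 L = 2.62 g
sodium acetate: 2.69 g/L × 0.282 L = 0.76 g

agar 2.44 g; casein hydrolysate 1.36 g; neutral red 3.75 mg; sodium carbonate 0.74 g; raffinose 2.62 g; sodium acetate 0.76 g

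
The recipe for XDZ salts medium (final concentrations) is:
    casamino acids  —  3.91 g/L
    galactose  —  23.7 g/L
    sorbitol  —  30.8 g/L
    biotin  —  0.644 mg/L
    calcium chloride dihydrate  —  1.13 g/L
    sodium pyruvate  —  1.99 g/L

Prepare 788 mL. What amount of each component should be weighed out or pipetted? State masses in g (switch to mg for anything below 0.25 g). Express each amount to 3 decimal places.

casamino acids 3.081 g; galactose 18.676 g; sorbitol 24.270 g; biotin 0.507 mg; calcium chloride dihydrate 0.890 g; sodium pyruvate 1.568 g

Scale factor relative to 1 L: 0.788.
casamino acids: 3.91 g/L × 0.788 L = 3.081 g
galactose: 23.7 g/L × 0.788 L = 18.676 g
sorbitol: 30.8 g/L × 0.788 L = 24.270 g
biotin: 0.644 mg/L × 0.788 L = 0.507 mg
calcium chloride dihydrate: 1.13 g/L × 0.788 L = 0.890 g
sodium pyruvate: 1.99 g/L × 0.788 L = 1.568 g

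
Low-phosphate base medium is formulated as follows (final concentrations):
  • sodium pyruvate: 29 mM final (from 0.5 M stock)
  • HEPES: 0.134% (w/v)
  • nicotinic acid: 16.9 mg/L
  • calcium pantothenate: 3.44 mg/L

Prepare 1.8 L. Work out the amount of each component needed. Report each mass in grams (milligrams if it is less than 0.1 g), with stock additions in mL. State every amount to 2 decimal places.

Working volume: 1.8 L.
sodium pyruvate: dilute stock: 29 mM × 1800 mL ÷ 500 mM = 104.40 mL
HEPES: 0.134% w/v = 1.34 g/L → 1.34 × 1.8 L = 2.41 g
nicotinic acid: 16.9 mg/L × 1.8 L = 30.42 mg
calcium pantothenate: 3.44 mg/L × 1.8 L = 6.19 mg

sodium pyruvate 104.40 mL; HEPES 2.41 g; nicotinic acid 30.42 mg; calcium pantothenate 6.19 mg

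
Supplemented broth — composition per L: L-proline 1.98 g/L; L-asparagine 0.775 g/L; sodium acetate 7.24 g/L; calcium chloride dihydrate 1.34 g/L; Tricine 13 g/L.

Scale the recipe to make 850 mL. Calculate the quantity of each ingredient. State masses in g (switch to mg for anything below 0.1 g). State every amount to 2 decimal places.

Scale factor relative to 1 L: 0.85.
L-proline: 1.98 g/L × 0.85 L = 1.68 g
L-asparagine: 0.775 g/L × 0.85 L = 0.66 g
sodium acetate: 7.24 g/L × 0.85 L = 6.15 g
calcium chloride dihydrate: 1.34 g/L × 0.85 L = 1.14 g
Tricine: 13 g/L × 0.85 L = 11.05 g

L-proline 1.68 g; L-asparagine 0.66 g; sodium acetate 6.15 g; calcium chloride dihydrate 1.14 g; Tricine 11.05 g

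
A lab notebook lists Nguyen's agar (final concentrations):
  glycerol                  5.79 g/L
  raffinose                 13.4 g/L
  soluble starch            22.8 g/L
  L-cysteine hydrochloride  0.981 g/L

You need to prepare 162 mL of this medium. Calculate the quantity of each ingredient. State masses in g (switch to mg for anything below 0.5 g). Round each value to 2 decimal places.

Scale factor relative to 1 L: 0.162.
glycerol: 5.79 g/L × 0.162 L = 0.94 g
raffinose: 13.4 g/L × 0.162 L = 2.17 g
soluble starch: 22.8 g/L × 0.162 L = 3.69 g
L-cysteine hydrochloride: 0.981 g/L × 0.162 L = 0.158922 g = 158.92 mg

glycerol 0.94 g; raffinose 2.17 g; soluble starch 3.69 g; L-cysteine hydrochloride 158.92 mg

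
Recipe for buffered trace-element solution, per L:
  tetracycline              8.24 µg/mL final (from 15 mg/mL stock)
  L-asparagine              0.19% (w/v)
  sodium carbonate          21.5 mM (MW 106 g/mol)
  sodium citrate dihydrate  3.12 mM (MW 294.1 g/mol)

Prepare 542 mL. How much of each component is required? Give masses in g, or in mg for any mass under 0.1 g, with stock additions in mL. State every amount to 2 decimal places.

Working volume: 542 mL = 0.542 L.
tetracycline: dilute stock: 8.24 µg/mL × 542 mL ÷ 15000 µg/mL = 0.30 mL
L-asparagine: 0.19 g per 100 mL × 542 mL ÷ 100 = 1.03 g
sodium carbonate: 21.5 mmol/L × 106 g/mol × 0.542 L ÷ 1000 = 1.24 g
sodium citrate dihydrate: 3.12 mmol/L × 294.1 g/mol × 0.542 L ÷ 1000 = 0.50 g

tetracycline 0.30 mL; L-asparagine 1.03 g; sodium carbonate 1.24 g; sodium citrate dihydrate 0.50 g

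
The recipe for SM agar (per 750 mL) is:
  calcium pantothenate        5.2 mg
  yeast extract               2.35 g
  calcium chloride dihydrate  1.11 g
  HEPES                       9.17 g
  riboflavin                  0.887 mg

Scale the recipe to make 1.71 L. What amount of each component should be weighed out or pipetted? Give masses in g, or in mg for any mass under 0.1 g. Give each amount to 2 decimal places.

calcium pantothenate 11.86 mg; yeast extract 5.36 g; calcium chloride dihydrate 2.53 g; HEPES 20.91 g; riboflavin 2.02 mg

Ratio of target to recipe volume: 1710 / 750 = 2.28.
calcium pantothenate: 5.2 mg × (1710 mL / 750 mL) = 11.86 mg
yeast extract: 2.35 g × (1710 mL / 750 mL) = 5.36 g
calcium chloride dihydrate: 1.11 g × (1710 mL / 750 mL) = 2.53 g
HEPES: 9.17 g × (1710 mL / 750 mL) = 20.91 g
riboflavin: 0.887 mg × (1710 mL / 750 mL) = 2.02 mg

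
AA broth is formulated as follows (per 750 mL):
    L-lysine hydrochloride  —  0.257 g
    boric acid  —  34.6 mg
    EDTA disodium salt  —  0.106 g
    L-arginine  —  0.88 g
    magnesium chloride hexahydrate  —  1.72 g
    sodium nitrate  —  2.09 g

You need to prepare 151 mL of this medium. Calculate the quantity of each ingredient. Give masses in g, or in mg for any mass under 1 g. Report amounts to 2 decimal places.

L-lysine hydrochloride 51.74 mg; boric acid 6.97 mg; EDTA disodium salt 21.34 mg; L-arginine 177.17 mg; magnesium chloride hexahydrate 346.29 mg; sodium nitrate 420.79 mg

Scale factor = 151 mL / 750 mL = 0.201333.
L-lysine hydrochloride: 0.257 g × (151 mL / 750 mL) = 0.0517427 g = 51.74 mg
boric acid: 34.6 mg × (151 mL / 750 mL) = 6.97 mg
EDTA disodium salt: 0.106 g × (151 mL / 750 mL) = 0.0213413 g = 21.34 mg
L-arginine: 0.88 g × (151 mL / 750 mL) = 0.177173 g = 177.17 mg
magnesium chloride hexahydrate: 1.72 g × (151 mL / 750 mL) = 0.346293 g = 346.29 mg
sodium nitrate: 2.09 g × (151 mL / 750 mL) = 0.420787 g = 420.79 mg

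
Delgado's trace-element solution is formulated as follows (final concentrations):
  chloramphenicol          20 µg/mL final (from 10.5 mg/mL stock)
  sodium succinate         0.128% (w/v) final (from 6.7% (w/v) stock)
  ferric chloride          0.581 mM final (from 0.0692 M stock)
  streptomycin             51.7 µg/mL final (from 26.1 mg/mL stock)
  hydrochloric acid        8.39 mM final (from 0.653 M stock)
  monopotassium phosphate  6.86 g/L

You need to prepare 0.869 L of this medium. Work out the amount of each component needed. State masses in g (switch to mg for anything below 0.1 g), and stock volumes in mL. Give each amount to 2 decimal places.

Scale factor relative to 1 L: 0.869.
chloramphenicol: V = C2·V2/C1 = 20 µg/mL × 869 mL ÷ 10500 µg/mL = 1.66 mL
sodium succinate: V = C2·V2/C1 = 0.128% ÷ 6.7% × 869 mL = 16.60 mL
ferric chloride: dilute stock: 0.581 mM × 869 mL ÷ 69.2 mM = 7.30 mL
streptomycin: C1V1 = C2V2 → 51.7 µg/mL × 869 mL ÷ 26100 µg/mL = 1.72 mL
hydrochloric acid: dilute stock: 8.39 mM × 869 mL ÷ 653 mM = 11.17 mL
monopotassium phosphate: 6.86 g/L × 0.869 L = 5.96 g

chloramphenicol 1.66 mL; sodium succinate 16.60 mL; ferric chloride 7.30 mL; streptomycin 1.72 mL; hydrochloric acid 11.17 mL; monopotassium phosphate 5.96 g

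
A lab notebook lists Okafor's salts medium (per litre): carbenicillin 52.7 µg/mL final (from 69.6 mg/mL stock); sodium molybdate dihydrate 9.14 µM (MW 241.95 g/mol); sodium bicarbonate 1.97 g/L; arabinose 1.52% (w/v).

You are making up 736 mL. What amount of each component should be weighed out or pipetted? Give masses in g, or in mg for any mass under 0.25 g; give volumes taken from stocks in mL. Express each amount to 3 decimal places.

carbenicillin 0.557 mL; sodium molybdate dihydrate 1.628 mg; sodium bicarbonate 1.450 g; arabinose 11.187 g

Working volume: 736 mL = 0.736 L.
carbenicillin: V = C2·V2/C1 = 52.7 µg/mL × 736 mL ÷ 69600 µg/mL = 0.557 mL
sodium molybdate dihydrate: 9.14 µmol/L × 241.95 g/mol × 0.736 L ÷ 1000 = 1.628 mg
sodium bicarbonate: 1.97 g/L × 0.736 L = 1.450 g
arabinose: 1.52% w/v = 15.2 g/L → 15.2 × 0.736 L = 11.187 g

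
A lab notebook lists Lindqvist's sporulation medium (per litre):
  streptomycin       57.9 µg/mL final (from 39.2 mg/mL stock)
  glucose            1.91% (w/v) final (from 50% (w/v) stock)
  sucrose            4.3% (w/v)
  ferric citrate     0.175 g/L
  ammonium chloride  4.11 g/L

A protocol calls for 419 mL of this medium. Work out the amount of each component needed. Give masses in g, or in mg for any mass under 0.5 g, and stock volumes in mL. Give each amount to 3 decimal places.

Scale factor relative to 1 L: 0.419.
streptomycin: C1V1 = C2V2 → 57.9 µg/mL × 419 mL ÷ 39200 µg/mL = 0.619 mL
glucose: C1V1 = C2V2 → 1.91% ÷ 50% × 419 mL = 16.006 mL
sucrose: 4.3% w/v = 43 g/L → 43 × 0.419 L = 18.017 g
ferric citrate: 0.175 g/L × 0.419 L = 0.073325 g = 73.325 mg
ammonium chloride: 4.11 g/L × 0.419 L = 1.722 g

streptomycin 0.619 mL; glucose 16.006 mL; sucrose 18.017 g; ferric citrate 73.325 mg; ammonium chloride 1.722 g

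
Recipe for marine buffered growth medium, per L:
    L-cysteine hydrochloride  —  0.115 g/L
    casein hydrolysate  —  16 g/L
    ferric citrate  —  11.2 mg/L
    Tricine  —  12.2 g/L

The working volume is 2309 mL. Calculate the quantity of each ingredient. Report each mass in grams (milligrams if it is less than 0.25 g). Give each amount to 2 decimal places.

L-cysteine hydrochloride 0.27 g; casein hydrolysate 36.94 g; ferric citrate 25.86 mg; Tricine 28.17 g

Working volume: 2309 mL = 2.309 L.
L-cysteine hydrochloride: 0.115 g/L × 2.309 L = 0.27 g
casein hydrolysate: 16 g/L × 2.309 L = 36.94 g
ferric citrate: 11.2 mg/L × 2.309 L = 25.86 mg
Tricine: 12.2 g/L × 2.309 L = 28.17 g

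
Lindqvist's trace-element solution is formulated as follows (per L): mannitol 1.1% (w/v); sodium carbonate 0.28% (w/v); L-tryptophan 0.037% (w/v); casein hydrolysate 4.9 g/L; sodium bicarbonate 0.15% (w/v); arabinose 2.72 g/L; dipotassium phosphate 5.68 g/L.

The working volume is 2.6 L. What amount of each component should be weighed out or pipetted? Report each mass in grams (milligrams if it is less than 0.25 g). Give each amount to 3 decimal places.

mannitol 28.600 g; sodium carbonate 7.280 g; L-tryptophan 0.962 g; casein hydrolysate 12.740 g; sodium bicarbonate 3.900 g; arabinose 7.072 g; dipotassium phosphate 14.768 g

Scale factor relative to 1 L: 2.6.
mannitol: 1.1 g per 100 mL × 2600 mL ÷ 100 = 28.600 g
sodium carbonate: 0.28 g per 100 mL × 2600 mL ÷ 100 = 7.280 g
L-tryptophan: 0.037 g per 100 mL × 2600 mL ÷ 100 = 0.962 g
casein hydrolysate: 4.9 g/L × 2.6 L = 12.740 g
sodium bicarbonate: 0.15% w/v = 1.5 g/L → 1.5 × 2.6 L = 3.900 g
arabinose: 2.72 g/L × 2.6 L = 7.072 g
dipotassium phosphate: 5.68 g/L × 2.6 L = 14.768 g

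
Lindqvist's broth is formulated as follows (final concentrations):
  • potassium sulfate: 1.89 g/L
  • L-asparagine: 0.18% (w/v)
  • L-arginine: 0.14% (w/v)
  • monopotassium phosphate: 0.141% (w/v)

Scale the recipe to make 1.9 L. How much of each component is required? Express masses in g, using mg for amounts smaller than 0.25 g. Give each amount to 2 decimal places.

potassium sulfate 3.59 g; L-asparagine 3.42 g; L-arginine 2.66 g; monopotassium phosphate 2.68 g

Scale factor relative to 1 L: 1.9.
potassium sulfate: 1.89 g/L × 1.9 L = 3.59 g
L-asparagine: 0.18% w/v = 1.8 g/L → 1.8 × 1.9 L = 3.42 g
L-arginine: 0.14% w/v = 1.4 g/L → 1.4 × 1.9 L = 2.66 g
monopotassium phosphate: 0.141% w/v = 1.41 g/L → 1.41 × 1.9 L = 2.68 g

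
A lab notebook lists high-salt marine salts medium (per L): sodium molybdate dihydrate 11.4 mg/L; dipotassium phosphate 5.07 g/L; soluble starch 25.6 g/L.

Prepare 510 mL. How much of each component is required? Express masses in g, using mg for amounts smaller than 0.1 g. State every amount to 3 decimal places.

sodium molybdate dihydrate 5.814 mg; dipotassium phosphate 2.586 g; soluble starch 13.056 g

Scale factor relative to 1 L: 0.51.
sodium molybdate dihydrate: 11.4 mg/L × 0.51 L = 5.814 mg
dipotassium phosphate: 5.07 g/L × 0.51 L = 2.586 g
soluble starch: 25.6 g/L × 0.51 L = 13.056 g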